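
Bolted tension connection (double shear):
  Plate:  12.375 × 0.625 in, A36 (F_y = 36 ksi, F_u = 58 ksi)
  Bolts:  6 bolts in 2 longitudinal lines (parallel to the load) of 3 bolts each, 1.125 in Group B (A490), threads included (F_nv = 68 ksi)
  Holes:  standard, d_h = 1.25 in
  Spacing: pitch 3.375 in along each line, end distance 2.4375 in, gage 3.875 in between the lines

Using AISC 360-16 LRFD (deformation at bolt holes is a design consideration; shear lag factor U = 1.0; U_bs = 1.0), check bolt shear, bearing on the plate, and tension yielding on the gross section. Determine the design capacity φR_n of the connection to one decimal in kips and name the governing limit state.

250.6 kips (gross-section yield governs)

Bolt shear: A_b = π(1.125)²/4 = 0.99402 in². φR_n = 0.75 × 68 × 0.99402 × 6 × 2 = 608.3 kips.
Bearing (0.625 in plate, F_u = 58 ksi): end bolts L_c = 2.4375 − 1.25/2 = 1.8125, R_n = min(1.2×1.8125×0.625×58, 2.4×1.125×0.625×58) = 78.844 kips/bolt; interior L_c = 3.375 − 1.25 = 2.125, R_n = 92.438 kips/bolt. φR_n = 0.75 × (2×78.844 + 4×92.438) = 395.6 kips.
Tension yield (gross): A_g = 12.375×0.625 = 7.7344 in². φR_n = 0.90 × 36 × 7.7344 = 250.6 kips.
Governing: min(608.3, 395.6, 250.6) = 250.6 kips → gross-section yield.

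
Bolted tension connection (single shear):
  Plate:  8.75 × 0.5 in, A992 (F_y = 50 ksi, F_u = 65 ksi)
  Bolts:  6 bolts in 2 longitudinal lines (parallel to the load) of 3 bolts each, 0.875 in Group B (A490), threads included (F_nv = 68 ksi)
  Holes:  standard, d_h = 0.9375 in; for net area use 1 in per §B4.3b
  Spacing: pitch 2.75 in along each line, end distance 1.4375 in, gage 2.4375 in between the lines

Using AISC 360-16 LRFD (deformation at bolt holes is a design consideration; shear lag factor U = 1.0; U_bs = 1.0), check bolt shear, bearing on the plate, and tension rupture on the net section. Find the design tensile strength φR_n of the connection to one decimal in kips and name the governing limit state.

164.5 kips (net-section rupture governs)

Bolt shear: A_b = π(0.875)²/4 = 0.60132 in². φR_n = 0.75 × 68 × 0.60132 × 6 × 1 = 184.0 kips.
Bearing (0.5 in plate, F_u = 65 ksi): end bolts L_c = 1.4375 − 0.9375/2 = 0.96875, R_n = min(1.2×0.96875×0.5×65, 2.4×0.875×0.5×65) = 37.781 kips/bolt; interior L_c = 2.75 − 0.9375 = 1.8125, R_n = 68.25 kips/bolt. φR_n = 0.75 × (2×37.781 + 4×68.25) = 261.4 kips.
Tension rupture (net): A_n = (8.75 − 2×1)×0.5 = 3.375 in² (U = 1.0, A_e = A_n). φR_n = 0.75 × 65 × 3.375 = 164.5 kips.
Governing: min(184.0, 261.4, 164.5) = 164.5 kips → net-section rupture.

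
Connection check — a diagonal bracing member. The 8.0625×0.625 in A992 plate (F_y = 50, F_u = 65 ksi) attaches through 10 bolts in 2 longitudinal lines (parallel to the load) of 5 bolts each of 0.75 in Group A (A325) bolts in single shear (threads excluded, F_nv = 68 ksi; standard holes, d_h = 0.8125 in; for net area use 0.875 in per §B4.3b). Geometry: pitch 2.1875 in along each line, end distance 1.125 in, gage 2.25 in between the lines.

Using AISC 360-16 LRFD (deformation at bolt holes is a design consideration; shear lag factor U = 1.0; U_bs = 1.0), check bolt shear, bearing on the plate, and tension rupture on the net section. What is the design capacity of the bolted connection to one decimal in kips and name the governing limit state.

192.3 kips (net-section rupture governs)

Bolt shear: A_b = π(0.75)²/4 = 0.44179 in². φR_n = 0.75 × 68 × 0.44179 × 10 × 1 = 225.3 kips.
Bearing (0.625 in plate, F_u = 65 ksi): end bolts L_c = 1.125 − 0.8125/2 = 0.71875, R_n = min(1.2×0.71875×0.625×65, 2.4×0.75×0.625×65) = 35.039 kips/bolt; interior L_c = 2.1875 − 0.8125 = 1.375, R_n = 67.031 kips/bolt. φR_n = 0.75 × (2×35.039 + 8×67.031) = 454.7 kips.
Tension rupture (net): A_n = (8.0625 − 2×0.875)×0.625 = 3.9453 in² (U = 1.0, A_e = A_n). φR_n = 0.75 × 65 × 3.9453 = 192.3 kips.
Governing: min(225.3, 454.7, 192.3) = 192.3 kips → net-section rupture.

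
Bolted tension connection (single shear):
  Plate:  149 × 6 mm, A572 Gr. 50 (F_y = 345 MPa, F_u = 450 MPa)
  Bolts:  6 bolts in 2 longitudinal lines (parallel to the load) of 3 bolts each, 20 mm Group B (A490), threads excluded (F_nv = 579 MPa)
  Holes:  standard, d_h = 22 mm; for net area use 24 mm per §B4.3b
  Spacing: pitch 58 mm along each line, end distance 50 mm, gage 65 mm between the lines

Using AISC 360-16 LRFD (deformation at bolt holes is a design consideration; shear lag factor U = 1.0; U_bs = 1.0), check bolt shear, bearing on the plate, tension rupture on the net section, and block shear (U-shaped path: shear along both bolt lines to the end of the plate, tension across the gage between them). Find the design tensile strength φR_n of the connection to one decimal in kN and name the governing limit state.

204.5 kN (net-section rupture governs)

Bolt shear: A_b = π(20)²/4 = 314.16 mm². φR_n = 0.75 × 579 × 314.16 × 6 × 1 = 818.5 kN.
Bearing (6 mm plate, F_u = 450 MPa): end bolts L_c = 50 − 22/2 = 39, R_n = min(1.2×39×6×450, 2.4×20×6×450) = 126.36 kN/bolt; interior L_c = 58 − 22 = 36, R_n = 116.64 kN/bolt. φR_n = 0.75 × (2×126.36 + 4×116.64) = 539.5 kN.
Tension rupture (net): A_n = (149 − 2×24)×6 = 606 mm² (U = 1.0, A_e = A_n). φR_n = 0.75 × 450 × 606 = 204.5 kN.
Block shear: shear path 2×[50+2×58] = 2×166 mm, A_gv = 1992, A_nv = 2×(166 − 2.5×24)×6 = 1272 mm²; tension across gage: (65 − 1×24)×6 = 246 mm². R_n = min(0.6×450×1272, 0.6×345×1992) + 1.0×450×246 = min(343.44, 412.34) + 110.7 = 454.14 kN. φR_n = 0.75 × 454.14 = 340.6 kN.
Governing: min(818.5, 539.5, 204.5, 340.6) = 204.5 kN → net-section rupture.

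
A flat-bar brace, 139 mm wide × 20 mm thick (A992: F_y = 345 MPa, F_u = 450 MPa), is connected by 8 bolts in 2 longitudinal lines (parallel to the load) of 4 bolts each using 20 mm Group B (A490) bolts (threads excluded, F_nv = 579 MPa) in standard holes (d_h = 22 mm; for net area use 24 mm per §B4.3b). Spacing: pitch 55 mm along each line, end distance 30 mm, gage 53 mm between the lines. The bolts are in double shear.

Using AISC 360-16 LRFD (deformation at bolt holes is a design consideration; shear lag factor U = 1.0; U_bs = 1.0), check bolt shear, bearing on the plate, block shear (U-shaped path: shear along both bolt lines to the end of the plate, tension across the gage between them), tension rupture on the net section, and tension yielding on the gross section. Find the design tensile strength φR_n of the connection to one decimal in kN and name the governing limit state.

614.3 kN (net-section rupture governs)

Bolt shear: A_b = π(20)²/4 = 314.16 mm². φR_n = 0.75 × 579 × 314.16 × 8 × 2 = 2182.8 kN.
Bearing (20 mm plate, F_u = 450 MPa): end bolts L_c = 30 − 22/2 = 19, R_n = min(1.2×19×20×450, 2.4×20×20×450) = 205.2 kN/bolt; interior L_c = 55 − 22 = 33, R_n = 356.4 kN/bolt. φR_n = 0.75 × (2×205.2 + 6×356.4) = 1911.6 kN.
Block shear: shear path 2×[30+3×55] = 2×195 mm, A_gv = 7800, A_nv = 2×(195 − 3.5×24)×20 = 4440 mm²; tension across gage: (53 − 1×24)×20 = 580 mm². R_n = min(0.6×450×4440, 0.6×345×7800) + 1.0×450×580 = min(1198.8, 1614.6) + 261 = 1459.8 kN. φR_n = 0.75 × 1459.8 = 1094.9 kN.
Tension rupture (net): A_n = (139 − 2×24)×20 = 1820 mm² (U = 1.0, A_e = A_n). φR_n = 0.75 × 450 × 1820 = 614.3 kN.
Tension yield (gross): A_g = 139×20 = 2780 mm². φR_n = 0.90 × 345 × 2780 = 863.2 kN.
Governing: min(2182.8, 1911.6, 1094.9, 614.3, 863.2) = 614.3 kN → net-section rupture.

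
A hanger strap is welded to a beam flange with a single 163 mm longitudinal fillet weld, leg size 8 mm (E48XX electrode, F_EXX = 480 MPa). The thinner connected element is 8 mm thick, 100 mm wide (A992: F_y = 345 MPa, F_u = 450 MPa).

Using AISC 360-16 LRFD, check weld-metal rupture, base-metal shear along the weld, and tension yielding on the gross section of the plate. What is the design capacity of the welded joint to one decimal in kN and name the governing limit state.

199.1 kN (weld metal governs)

Weld metal: throat = 0.707×8 = 5.656 mm, L = 163 mm. φR_n = 0.75 × 0.6 × 480 × 5.656 × 163 = 199.1 kN.
Base metal shear (8 mm plate): yield φR_n = 1.0×0.6×345×8×163 = 269.9 kN; rupture φR_n = 0.75×0.6×450×8×163 = 264.1 kN; take 264.1 kN (rupture).
Tension yield (gross): A_g = 100×8 = 800 mm². φR_n = 0.90 × 345 × 800 = 248.4 kN.
Governing: min(199.1, 264.1, 248.4) = 199.1 kN → weld metal.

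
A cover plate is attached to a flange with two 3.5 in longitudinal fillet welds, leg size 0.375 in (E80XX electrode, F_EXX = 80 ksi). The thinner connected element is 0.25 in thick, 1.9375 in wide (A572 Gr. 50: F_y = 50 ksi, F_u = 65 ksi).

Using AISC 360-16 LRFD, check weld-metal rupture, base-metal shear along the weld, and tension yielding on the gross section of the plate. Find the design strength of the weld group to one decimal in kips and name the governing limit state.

21.8 kips (gross-section yield governs)

Weld metal: throat = 0.707×0.375 = 0.26513 in, L = 2×3.5 = 7 in. φR_n = 0.75 × 0.6 × 80 × 0.26513 × 7 = 66.8 kips.
Base metal shear (0.25 in plate): yield φR_n = 1.0×0.6×50×0.25×7 = 52.5 kips; rupture φR_n = 0.75×0.6×65×0.25×7 = 51.2 kips; take 51.2 kips (rupture).
Tension yield (gross): A_g = 1.9375×0.25 = 0.48438 in². φR_n = 0.90 × 50 × 0.48438 = 21.8 kips.
Governing: min(66.8, 51.2, 21.8) = 21.8 kips → gross-section yield.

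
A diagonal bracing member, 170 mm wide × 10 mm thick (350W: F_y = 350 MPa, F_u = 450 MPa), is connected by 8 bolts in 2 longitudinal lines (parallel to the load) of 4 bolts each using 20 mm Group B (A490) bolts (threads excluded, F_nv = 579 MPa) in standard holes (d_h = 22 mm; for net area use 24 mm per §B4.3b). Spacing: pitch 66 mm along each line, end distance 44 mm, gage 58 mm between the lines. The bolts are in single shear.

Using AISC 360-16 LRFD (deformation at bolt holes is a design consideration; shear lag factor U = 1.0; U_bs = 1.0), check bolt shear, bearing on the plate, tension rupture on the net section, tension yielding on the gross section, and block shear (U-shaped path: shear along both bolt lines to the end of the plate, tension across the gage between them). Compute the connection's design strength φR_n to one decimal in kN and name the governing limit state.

Bolt shear: A_b = π(20)²/4 = 314.16 mm². φR_n = 0.75 × 579 × 314.16 × 8 × 1 = 1091.4 kN.
Bearing (10 mm plate, F_u = 450 MPa): end bolts L_c = 44 − 22/2 = 33, R_n = min(1.2×33×10×450, 2.4×20×10×450) = 178.2 kN/bolt; interior L_c = 66 − 22 = 44, R_n = 216 kN/bolt. φR_n = 0.75 × (2×178.2 + 6×216) = 1239.3 kN.
Tension rupture (net): A_n = (170 − 2×24)×10 = 1220 mm² (U = 1.0, A_e = A_n). φR_n = 0.75 × 450 × 1220 = 411.8 kN.
Tension yield (gross): A_g = 170×10 = 1700 mm². φR_n = 0.90 × 350 × 1700 = 535.5 kN.
Block shear: shear path 2×[44+3×66] = 2×242 mm, A_gv = 4840, A_nv = 2×(242 − 3.5×24)×10 = 3160 mm²; tension across gage: (58 − 1×24)×10 = 340 mm². R_n = min(0.6×450×3160, 0.6×350×4840) + 1.0×450×340 = min(853.2, 1016.4) + 153 = 1006.2 kN. φR_n = 0.75 × 1006.2 = 754.7 kN.
Governing: min(1091.4, 1239.3, 411.8, 535.5, 754.7) = 411.8 kN → net-section rupture.

411.8 kN (net-section rupture governs)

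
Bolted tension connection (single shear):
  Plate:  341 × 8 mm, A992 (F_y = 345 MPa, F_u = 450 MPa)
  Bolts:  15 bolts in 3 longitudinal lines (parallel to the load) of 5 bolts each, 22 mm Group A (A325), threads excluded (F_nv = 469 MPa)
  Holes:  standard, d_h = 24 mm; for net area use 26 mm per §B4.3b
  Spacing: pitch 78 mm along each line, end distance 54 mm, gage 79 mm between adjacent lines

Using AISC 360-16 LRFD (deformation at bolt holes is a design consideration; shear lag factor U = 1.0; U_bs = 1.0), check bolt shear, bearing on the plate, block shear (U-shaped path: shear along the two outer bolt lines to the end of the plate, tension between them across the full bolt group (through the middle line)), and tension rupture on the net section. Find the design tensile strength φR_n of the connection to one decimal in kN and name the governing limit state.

710.1 kN (net-section rupture governs)

Bolt shear: A_b = π(22)²/4 = 380.13 mm². φR_n = 0.75 × 469 × 380.13 × 15 × 1 = 2005.7 kN.
Bearing (8 mm plate, F_u = 450 MPa): end bolts L_c = 54 − 24/2 = 42, R_n = min(1.2×42×8×450, 2.4×22×8×450) = 181.44 kN/bolt; interior L_c = 78 − 24 = 54, R_n = 190.08 kN/bolt. φR_n = 0.75 × (3×181.44 + 12×190.08) = 2119.0 kN.
Block shear: shear path 2×[54+4×78] = 2×366 mm, A_gv = 5856, A_nv = 2×(366 − 4.5×26)×8 = 3984 mm²; tension across gage: (158 − 2×26)×8 = 848 mm². R_n = min(0.6×450×3984, 0.6×345×5856) + 1.0×450×848 = min(1075.7, 1212.2) + 381.6 = 1457.3 kN. φR_n = 0.75 × 1457.3 = 1093.0 kN.
Tension rupture (net): A_n = (341 − 3×26)×8 = 2104 mm² (U = 1.0, A_e = A_n). φR_n = 0.75 × 450 × 2104 = 710.1 kN.
Governing: min(2005.7, 2119.0, 1093.0, 710.1) = 710.1 kN → net-section rupture.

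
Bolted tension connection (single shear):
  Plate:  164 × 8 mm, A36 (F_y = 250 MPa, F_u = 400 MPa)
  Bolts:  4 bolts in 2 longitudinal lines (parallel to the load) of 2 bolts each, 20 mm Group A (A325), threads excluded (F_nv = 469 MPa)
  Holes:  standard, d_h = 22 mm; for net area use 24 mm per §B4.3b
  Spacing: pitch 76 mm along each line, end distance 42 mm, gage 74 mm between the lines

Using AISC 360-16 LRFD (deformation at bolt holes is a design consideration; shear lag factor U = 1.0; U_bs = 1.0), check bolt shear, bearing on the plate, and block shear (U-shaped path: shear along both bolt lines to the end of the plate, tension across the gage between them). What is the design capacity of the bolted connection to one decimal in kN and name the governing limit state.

Bolt shear: A_b = π(20)²/4 = 314.16 mm². φR_n = 0.75 × 469 × 314.16 × 4 × 1 = 442.0 kN.
Bearing (8 mm plate, F_u = 400 MPa): end bolts L_c = 42 − 22/2 = 31, R_n = min(1.2×31×8×400, 2.4×20×8×400) = 119.04 kN/bolt; interior L_c = 76 − 22 = 54, R_n = 153.6 kN/bolt. φR_n = 0.75 × (2×119.04 + 2×153.6) = 409.0 kN.
Block shear: shear path 2×[42+1×76] = 2×118 mm, A_gv = 1888, A_nv = 2×(118 − 1.5×24)×8 = 1312 mm²; tension across gage: (74 − 1×24)×8 = 400 mm². R_n = min(0.6×400×1312, 0.6×250×1888) + 1.0×400×400 = min(314.88, 283.2) + 160 = 443.2 kN. φR_n = 0.75 × 443.2 = 332.4 kN.
Governing: min(442.0, 409.0, 332.4) = 332.4 kN → block shear.

332.4 kN (block shear governs)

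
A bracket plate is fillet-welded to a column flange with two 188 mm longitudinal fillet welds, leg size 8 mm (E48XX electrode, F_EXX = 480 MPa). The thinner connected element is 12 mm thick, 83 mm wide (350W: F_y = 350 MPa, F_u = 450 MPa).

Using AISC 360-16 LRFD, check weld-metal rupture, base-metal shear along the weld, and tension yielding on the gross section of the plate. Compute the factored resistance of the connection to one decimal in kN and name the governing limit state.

Weld metal: throat = 0.707×8 = 5.656 mm, L = 2×188 = 376 mm. φR_n = 0.75 × 0.6 × 480 × 5.656 × 376 = 459.4 kN.
Base metal shear (12 mm plate): yield φR_n = 1.0×0.6×350×12×376 = 947.5 kN; rupture φR_n = 0.75×0.6×450×12×376 = 913.7 kN; take 913.7 kN (rupture).
Tension yield (gross): A_g = 83×12 = 996 mm². φR_n = 0.90 × 350 × 996 = 313.7 kN.
Governing: min(459.4, 913.7, 313.7) = 313.7 kN → gross-section yield.

313.7 kN (gross-section yield governs)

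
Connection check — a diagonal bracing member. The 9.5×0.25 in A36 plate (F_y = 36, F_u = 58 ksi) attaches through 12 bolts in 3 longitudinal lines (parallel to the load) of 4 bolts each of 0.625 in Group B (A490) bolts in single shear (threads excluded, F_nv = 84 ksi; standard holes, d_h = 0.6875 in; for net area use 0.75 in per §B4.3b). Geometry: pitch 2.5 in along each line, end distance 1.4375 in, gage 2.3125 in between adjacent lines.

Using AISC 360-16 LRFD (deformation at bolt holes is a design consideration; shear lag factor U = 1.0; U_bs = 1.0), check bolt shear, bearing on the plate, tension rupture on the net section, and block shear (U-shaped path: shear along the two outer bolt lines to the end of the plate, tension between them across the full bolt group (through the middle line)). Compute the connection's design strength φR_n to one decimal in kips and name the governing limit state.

Bolt shear: A_b = π(0.625)²/4 = 0.3068 in². φR_n = 0.75 × 84 × 0.3068 × 12 × 1 = 231.9 kips.
Bearing (0.25 in plate, F_u = 58 ksi): end bolts L_c = 1.4375 − 0.6875/2 = 1.09375, R_n = min(1.2×1.09375×0.25×58, 2.4×0.625×0.25×58) = 19.031 kips/bolt; interior L_c = 2.5 − 0.6875 = 1.8125, R_n = 21.75 kips/bolt. φR_n = 0.75 × (3×19.031 + 9×21.75) = 189.6 kips.
Tension rupture (net): A_n = (9.5 − 3×0.75)×0.25 = 1.8125 in² (U = 1.0, A_e = A_n). φR_n = 0.75 × 58 × 1.8125 = 78.8 kips.
Block shear: shear path 2×[1.4375+3×2.5] = 2×8.9375 in, A_gv = 4.4688, A_nv = 2×(8.9375 − 3.5×0.75)×0.25 = 3.1563 in²; tension across gage: (4.625 − 2×0.75)×0.25 = 0.78125 in². R_n = min(0.6×58×3.1563, 0.6×36×4.4688) + 1.0×58×0.78125 = min(109.84, 96.526) + 45.313 = 141.84 kips. φR_n = 0.75 × 141.84 = 106.4 kips.
Governing: min(231.9, 189.6, 78.8, 106.4) = 78.8 kips → net-section rupture.

78.8 kips (net-section rupture governs)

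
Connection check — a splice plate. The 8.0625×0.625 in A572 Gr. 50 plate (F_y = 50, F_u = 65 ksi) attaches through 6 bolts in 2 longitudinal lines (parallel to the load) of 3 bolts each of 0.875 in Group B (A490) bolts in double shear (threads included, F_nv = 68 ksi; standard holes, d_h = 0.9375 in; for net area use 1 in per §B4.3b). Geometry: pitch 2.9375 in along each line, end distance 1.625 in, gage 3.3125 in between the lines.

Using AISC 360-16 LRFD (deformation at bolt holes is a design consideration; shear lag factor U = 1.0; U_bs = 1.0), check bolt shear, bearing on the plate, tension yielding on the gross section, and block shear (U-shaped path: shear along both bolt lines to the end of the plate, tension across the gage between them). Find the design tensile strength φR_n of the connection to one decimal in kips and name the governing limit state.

226.8 kips (gross-section yield governs)

Bolt shear: A_b = π(0.875)²/4 = 0.60132 in². φR_n = 0.75 × 68 × 0.60132 × 6 × 2 = 368.0 kips.
Bearing (0.625 in plate, F_u = 65 ksi): end bolts L_c = 1.625 − 0.9375/2 = 1.15625, R_n = min(1.2×1.15625×0.625×65, 2.4×0.875×0.625×65) = 56.367 kips/bolt; interior L_c = 2.9375 − 0.9375 = 2, R_n = 85.313 kips/bolt. φR_n = 0.75 × (2×56.367 + 4×85.313) = 340.5 kips.
Tension yield (gross): A_g = 8.0625×0.625 = 5.0391 in². φR_n = 0.90 × 50 × 5.0391 = 226.8 kips.
Block shear: shear path 2×[1.625+2×2.9375] = 2×7.5 in, A_gv = 9.375, A_nv = 2×(7.5 − 2.5×1)×0.625 = 6.25 in²; tension across gage: (3.3125 − 1×1)×0.625 = 1.4453 in². R_n = min(0.6×65×6.25, 0.6×50×9.375) + 1.0×65×1.4453 = min(243.75, 281.25) + 93.945 = 337.7 kips. φR_n = 0.75 × 337.7 = 253.3 kips.
Governing: min(368.0, 340.5, 226.8, 253.3) = 226.8 kips → gross-section yield.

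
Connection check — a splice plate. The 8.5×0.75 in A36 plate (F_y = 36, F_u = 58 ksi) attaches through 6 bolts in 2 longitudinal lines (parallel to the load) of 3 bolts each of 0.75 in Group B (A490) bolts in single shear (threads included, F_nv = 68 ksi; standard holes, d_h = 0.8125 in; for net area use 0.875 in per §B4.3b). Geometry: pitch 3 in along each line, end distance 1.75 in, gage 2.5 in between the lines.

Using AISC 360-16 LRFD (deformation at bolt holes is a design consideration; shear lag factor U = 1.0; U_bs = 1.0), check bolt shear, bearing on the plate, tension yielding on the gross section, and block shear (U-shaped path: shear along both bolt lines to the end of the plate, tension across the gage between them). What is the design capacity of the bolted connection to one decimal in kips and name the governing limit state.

135.2 kips (bolt shear governs)

Bolt shear: A_b = π(0.75)²/4 = 0.44179 in². φR_n = 0.75 × 68 × 0.44179 × 6 × 1 = 135.2 kips.
Bearing (0.75 in plate, F_u = 58 ksi): end bolts L_c = 1.75 − 0.8125/2 = 1.34375, R_n = min(1.2×1.34375×0.75×58, 2.4×0.75×0.75×58) = 70.144 kips/bolt; interior L_c = 3 − 0.8125 = 2.1875, R_n = 78.3 kips/bolt. φR_n = 0.75 × (2×70.144 + 4×78.3) = 340.1 kips.
Tension yield (gross): A_g = 8.5×0.75 = 6.375 in². φR_n = 0.90 × 36 × 6.375 = 206.6 kips.
Block shear: shear path 2×[1.75+2×3] = 2×7.75 in, A_gv = 11.625, A_nv = 2×(7.75 − 2.5×0.875)×0.75 = 8.3438 in²; tension across gage: (2.5 − 1×0.875)×0.75 = 1.2188 in². R_n = min(0.6×58×8.3438, 0.6×36×11.625) + 1.0×58×1.2188 = min(290.36, 251.1) + 70.69 = 321.79 kips. φR_n = 0.75 × 321.79 = 241.3 kips.
Governing: min(135.2, 340.1, 206.6, 241.3) = 135.2 kips → bolt shear.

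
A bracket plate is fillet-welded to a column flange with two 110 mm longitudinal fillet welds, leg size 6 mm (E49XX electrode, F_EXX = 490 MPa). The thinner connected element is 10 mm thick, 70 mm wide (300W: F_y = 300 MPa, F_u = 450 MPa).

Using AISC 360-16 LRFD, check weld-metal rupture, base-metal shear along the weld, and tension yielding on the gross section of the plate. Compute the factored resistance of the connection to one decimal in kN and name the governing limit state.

Weld metal: throat = 0.707×6 = 4.242 mm, L = 2×110 = 220 mm. φR_n = 0.75 × 0.6 × 490 × 4.242 × 220 = 205.8 kN.
Base metal shear (10 mm plate): yield φR_n = 1.0×0.6×300×10×220 = 396.0 kN; rupture φR_n = 0.75×0.6×450×10×220 = 445.5 kN; take 396.0 kN (yield).
Tension yield (gross): A_g = 70×10 = 700 mm². φR_n = 0.90 × 300 × 700 = 189.0 kN.
Governing: min(205.8, 396.0, 189.0) = 189.0 kN → gross-section yield.

189.0 kN (gross-section yield governs)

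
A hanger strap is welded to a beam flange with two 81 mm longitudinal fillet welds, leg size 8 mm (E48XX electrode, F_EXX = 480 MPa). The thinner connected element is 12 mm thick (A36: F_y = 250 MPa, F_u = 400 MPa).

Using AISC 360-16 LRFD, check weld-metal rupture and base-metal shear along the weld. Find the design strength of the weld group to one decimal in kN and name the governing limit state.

197.9 kN (weld metal governs)

Weld metal: throat = 0.707×8 = 5.656 mm, L = 2×81 = 162 mm. φR_n = 0.75 × 0.6 × 480 × 5.656 × 162 = 197.9 kN.
Base metal shear (12 mm plate): yield φR_n = 1.0×0.6×250×12×162 = 291.6 kN; rupture φR_n = 0.75×0.6×400×12×162 = 349.9 kN; take 291.6 kN (yield).
Governing: min(197.9, 291.6) = 197.9 kN → weld metal.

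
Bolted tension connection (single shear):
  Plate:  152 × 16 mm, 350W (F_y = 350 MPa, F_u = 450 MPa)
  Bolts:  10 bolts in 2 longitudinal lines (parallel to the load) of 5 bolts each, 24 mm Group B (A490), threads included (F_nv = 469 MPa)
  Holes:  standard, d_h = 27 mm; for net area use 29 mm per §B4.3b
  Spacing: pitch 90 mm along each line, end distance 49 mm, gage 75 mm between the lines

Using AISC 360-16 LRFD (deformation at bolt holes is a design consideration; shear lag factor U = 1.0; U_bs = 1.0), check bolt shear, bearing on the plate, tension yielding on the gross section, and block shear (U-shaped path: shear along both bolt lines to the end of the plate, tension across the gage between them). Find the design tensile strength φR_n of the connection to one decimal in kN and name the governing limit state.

Bolt shear: A_b = π(24)²/4 = 452.39 mm². φR_n = 0.75 × 469 × 452.39 × 10 × 1 = 1591.3 kN.
Bearing (16 mm plate, F_u = 450 MPa): end bolts L_c = 49 − 27/2 = 35.5, R_n = min(1.2×35.5×16×450, 2.4×24×16×450) = 306.72 kN/bolt; interior L_c = 90 − 27 = 63, R_n = 414.72 kN/bolt. φR_n = 0.75 × (2×306.72 + 8×414.72) = 2948.4 kN.
Tension yield (gross): A_g = 152×16 = 2432 mm². φR_n = 0.90 × 350 × 2432 = 766.1 kN.
Block shear: shear path 2×[49+4×90] = 2×409 mm, A_gv = 13088, A_nv = 2×(409 − 4.5×29)×16 = 8912 mm²; tension across gage: (75 − 1×29)×16 = 736 mm². R_n = min(0.6×450×8912, 0.6×350×13088) + 1.0×450×736 = min(2406.2, 2748.5) + 331.2 = 2737.4 kN. φR_n = 0.75 × 2737.4 = 2053.1 kN.
Governing: min(1591.3, 2948.4, 766.1, 2053.1) = 766.1 kN → gross-section yield.

766.1 kN (gross-section yield governs)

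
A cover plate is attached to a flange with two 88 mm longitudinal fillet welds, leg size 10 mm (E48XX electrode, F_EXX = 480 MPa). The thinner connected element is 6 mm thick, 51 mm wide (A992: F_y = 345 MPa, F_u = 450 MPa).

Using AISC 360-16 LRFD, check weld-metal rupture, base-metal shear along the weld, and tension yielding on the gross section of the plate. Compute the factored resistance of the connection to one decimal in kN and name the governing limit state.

Weld metal: throat = 0.707×10 = 7.07 mm, L = 2×88 = 176 mm. φR_n = 0.75 × 0.6 × 480 × 7.07 × 176 = 268.8 kN.
Base metal shear (6 mm plate): yield φR_n = 1.0×0.6×345×6×176 = 218.6 kN; rupture φR_n = 0.75×0.6×450×6×176 = 213.8 kN; take 213.8 kN (rupture).
Tension yield (gross): A_g = 51×6 = 306 mm². φR_n = 0.90 × 345 × 306 = 95.0 kN.
Governing: min(268.8, 213.8, 95.0) = 95.0 kN → gross-section yield.

95.0 kN (gross-section yield governs)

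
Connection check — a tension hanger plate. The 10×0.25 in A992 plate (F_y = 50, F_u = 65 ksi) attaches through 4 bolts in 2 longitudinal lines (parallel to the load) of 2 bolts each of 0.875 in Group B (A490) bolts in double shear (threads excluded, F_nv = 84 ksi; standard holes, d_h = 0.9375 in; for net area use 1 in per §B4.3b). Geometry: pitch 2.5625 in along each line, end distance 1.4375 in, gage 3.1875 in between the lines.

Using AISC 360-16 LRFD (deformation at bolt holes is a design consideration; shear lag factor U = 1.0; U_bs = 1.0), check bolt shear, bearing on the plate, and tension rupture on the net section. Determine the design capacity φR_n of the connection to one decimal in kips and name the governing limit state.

75.9 kips (bearing governs)

Bolt shear: A_b = π(0.875)²/4 = 0.60132 in². φR_n = 0.75 × 84 × 0.60132 × 4 × 2 = 303.1 kips.
Bearing (0.25 in plate, F_u = 65 ksi): end bolts L_c = 1.4375 − 0.9375/2 = 0.96875, R_n = min(1.2×0.96875×0.25×65, 2.4×0.875×0.25×65) = 18.891 kips/bolt; interior L_c = 2.5625 − 0.9375 = 1.625, R_n = 31.688 kips/bolt. φR_n = 0.75 × (2×18.891 + 2×31.688) = 75.9 kips.
Tension rupture (net): A_n = (10 − 2×1)×0.25 = 2 in² (U = 1.0, A_e = A_n). φR_n = 0.75 × 65 × 2 = 97.5 kips.
Governing: min(303.1, 75.9, 97.5) = 75.9 kips → bearing.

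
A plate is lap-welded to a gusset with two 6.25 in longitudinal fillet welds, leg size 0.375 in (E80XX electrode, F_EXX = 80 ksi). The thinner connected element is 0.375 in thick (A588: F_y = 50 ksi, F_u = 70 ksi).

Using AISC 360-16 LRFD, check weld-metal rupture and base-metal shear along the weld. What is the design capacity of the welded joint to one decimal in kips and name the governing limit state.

119.3 kips (weld metal governs)

Weld metal: throat = 0.707×0.375 = 0.26513 in, L = 2×6.25 = 12.5 in. φR_n = 0.75 × 0.6 × 80 × 0.26513 × 12.5 = 119.3 kips.
Base metal shear (0.375 in plate): yield φR_n = 1.0×0.6×50×0.375×12.5 = 140.6 kips; rupture φR_n = 0.75×0.6×70×0.375×12.5 = 147.7 kips; take 140.6 kips (yield).
Governing: min(119.3, 140.6) = 119.3 kips → weld metal.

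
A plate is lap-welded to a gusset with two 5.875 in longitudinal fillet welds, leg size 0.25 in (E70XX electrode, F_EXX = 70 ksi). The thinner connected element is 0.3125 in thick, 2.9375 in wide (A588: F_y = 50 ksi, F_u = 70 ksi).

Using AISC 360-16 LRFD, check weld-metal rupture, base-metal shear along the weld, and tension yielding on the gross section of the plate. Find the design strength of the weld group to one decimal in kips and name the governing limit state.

Weld metal: throat = 0.707×0.25 = 0.17675 in, L = 2×5.875 = 11.75 in. φR_n = 0.75 × 0.6 × 70 × 0.17675 × 11.75 = 65.4 kips.
Base metal shear (0.3125 in plate): yield φR_n = 1.0×0.6×50×0.3125×11.75 = 110.2 kips; rupture φR_n = 0.75×0.6×70×0.3125×11.75 = 115.7 kips; take 110.2 kips (yield).
Tension yield (gross): A_g = 2.9375×0.3125 = 0.91797 in². φR_n = 0.90 × 50 × 0.91797 = 41.3 kips.
Governing: min(65.4, 110.2, 41.3) = 41.3 kips → gross-section yield.

41.3 kips (gross-section yield governs)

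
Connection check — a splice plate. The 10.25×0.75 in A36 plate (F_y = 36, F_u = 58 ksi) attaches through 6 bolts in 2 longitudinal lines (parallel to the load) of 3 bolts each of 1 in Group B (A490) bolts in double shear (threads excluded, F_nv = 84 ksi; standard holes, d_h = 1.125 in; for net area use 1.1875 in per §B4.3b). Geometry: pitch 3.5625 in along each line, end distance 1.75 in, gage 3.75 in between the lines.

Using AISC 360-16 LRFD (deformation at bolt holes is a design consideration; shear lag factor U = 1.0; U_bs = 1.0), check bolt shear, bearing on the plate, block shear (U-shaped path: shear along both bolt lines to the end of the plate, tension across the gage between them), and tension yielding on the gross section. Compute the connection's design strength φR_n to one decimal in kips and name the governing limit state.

249.1 kips (gross-section yield governs)

Bolt shear: A_b = π(1)²/4 = 0.7854 in². φR_n = 0.75 × 84 × 0.7854 × 6 × 2 = 593.8 kips.
Bearing (0.75 in plate, F_u = 58 ksi): end bolts L_c = 1.75 − 1.125/2 = 1.1875, R_n = min(1.2×1.1875×0.75×58, 2.4×1×0.75×58) = 61.988 kips/bolt; interior L_c = 3.5625 − 1.125 = 2.4375, R_n = 104.4 kips/bolt. φR_n = 0.75 × (2×61.988 + 4×104.4) = 406.2 kips.
Block shear: shear path 2×[1.75+2×3.5625] = 2×8.875 in, A_gv = 13.313, A_nv = 2×(8.875 − 2.5×1.1875)×0.75 = 8.8594 in²; tension across gage: (3.75 − 1×1.1875)×0.75 = 1.9219 in². R_n = min(0.6×58×8.8594, 0.6×36×13.313) + 1.0×58×1.9219 = min(308.31, 287.56) + 111.47 = 399.03 kips. φR_n = 0.75 × 399.03 = 299.3 kips.
Tension yield (gross): A_g = 10.25×0.75 = 7.6875 in². φR_n = 0.90 × 36 × 7.6875 = 249.1 kips.
Governing: min(593.8, 406.2, 299.3, 249.1) = 249.1 kips → gross-section yield.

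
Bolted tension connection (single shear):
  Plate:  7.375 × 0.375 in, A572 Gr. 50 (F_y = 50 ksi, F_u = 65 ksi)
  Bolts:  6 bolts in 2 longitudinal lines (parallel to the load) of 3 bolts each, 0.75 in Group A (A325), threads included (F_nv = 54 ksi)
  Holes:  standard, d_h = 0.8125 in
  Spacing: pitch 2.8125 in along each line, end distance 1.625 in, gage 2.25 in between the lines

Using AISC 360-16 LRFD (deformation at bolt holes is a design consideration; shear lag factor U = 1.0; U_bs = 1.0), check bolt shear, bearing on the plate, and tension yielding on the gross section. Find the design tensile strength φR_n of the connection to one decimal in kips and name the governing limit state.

107.4 kips (bolt shear governs)

Bolt shear: A_b = π(0.75)²/4 = 0.44179 in². φR_n = 0.75 × 54 × 0.44179 × 6 × 1 = 107.4 kips.
Bearing (0.375 in plate, F_u = 65 ksi): end bolts L_c = 1.625 − 0.8125/2 = 1.21875, R_n = min(1.2×1.21875×0.375×65, 2.4×0.75×0.375×65) = 35.648 kips/bolt; interior L_c = 2.8125 − 0.8125 = 2, R_n = 43.875 kips/bolt. φR_n = 0.75 × (2×35.648 + 4×43.875) = 185.1 kips.
Tension yield (gross): A_g = 7.375×0.375 = 2.7656 in². φR_n = 0.90 × 50 × 2.7656 = 124.5 kips.
Governing: min(107.4, 185.1, 124.5) = 107.4 kips → bolt shear.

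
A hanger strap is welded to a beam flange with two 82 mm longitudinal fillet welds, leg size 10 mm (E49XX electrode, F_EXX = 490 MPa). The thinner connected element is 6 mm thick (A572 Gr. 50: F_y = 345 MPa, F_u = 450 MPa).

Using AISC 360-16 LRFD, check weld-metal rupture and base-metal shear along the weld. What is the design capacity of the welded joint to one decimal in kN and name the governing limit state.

199.3 kN (base-metal shear governs)

Weld metal: throat = 0.707×10 = 7.07 mm, L = 2×82 = 164 mm. φR_n = 0.75 × 0.6 × 490 × 7.07 × 164 = 255.7 kN.
Base metal shear (6 mm plate): yield φR_n = 1.0×0.6×345×6×164 = 203.7 kN; rupture φR_n = 0.75×0.6×450×6×164 = 199.3 kN; take 199.3 kN (rupture).
Governing: min(255.7, 199.3) = 199.3 kN → base-metal shear.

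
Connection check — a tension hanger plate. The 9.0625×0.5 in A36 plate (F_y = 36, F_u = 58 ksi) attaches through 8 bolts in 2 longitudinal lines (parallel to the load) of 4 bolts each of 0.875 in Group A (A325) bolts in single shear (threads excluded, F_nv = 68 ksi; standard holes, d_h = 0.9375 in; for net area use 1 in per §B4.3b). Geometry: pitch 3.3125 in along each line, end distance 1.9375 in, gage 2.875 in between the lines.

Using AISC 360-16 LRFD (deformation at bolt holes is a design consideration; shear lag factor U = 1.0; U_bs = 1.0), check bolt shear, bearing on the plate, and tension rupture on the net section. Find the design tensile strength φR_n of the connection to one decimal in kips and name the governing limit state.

153.6 kips (net-section rupture governs)

Bolt shear: A_b = π(0.875)²/4 = 0.60132 in². φR_n = 0.75 × 68 × 0.60132 × 8 × 1 = 245.3 kips.
Bearing (0.5 in plate, F_u = 58 ksi): end bolts L_c = 1.9375 − 0.9375/2 = 1.46875, R_n = min(1.2×1.46875×0.5×58, 2.4×0.875×0.5×58) = 51.113 kips/bolt; interior L_c = 3.3125 − 0.9375 = 2.375, R_n = 60.9 kips/bolt. φR_n = 0.75 × (2×51.113 + 6×60.9) = 350.7 kips.
Tension rupture (net): A_n = (9.0625 − 2×1)×0.5 = 3.5313 in² (U = 1.0, A_e = A_n). φR_n = 0.75 × 58 × 3.5313 = 153.6 kips.
Governing: min(245.3, 350.7, 153.6) = 153.6 kips → net-section rupture.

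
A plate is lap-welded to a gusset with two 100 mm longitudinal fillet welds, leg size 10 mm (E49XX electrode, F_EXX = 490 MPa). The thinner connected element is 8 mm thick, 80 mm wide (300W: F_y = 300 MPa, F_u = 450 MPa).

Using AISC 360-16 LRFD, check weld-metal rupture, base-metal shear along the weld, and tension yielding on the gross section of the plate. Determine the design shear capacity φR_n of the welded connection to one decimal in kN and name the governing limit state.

Weld metal: throat = 0.707×10 = 7.07 mm, L = 2×100 = 200 mm. φR_n = 0.75 × 0.6 × 490 × 7.07 × 200 = 311.8 kN.
Base metal shear (8 mm plate): yield φR_n = 1.0×0.6×300×8×200 = 288.0 kN; rupture φR_n = 0.75×0.6×450×8×200 = 324.0 kN; take 288.0 kN (yield).
Tension yield (gross): A_g = 80×8 = 640 mm². φR_n = 0.90 × 300 × 640 = 172.8 kN.
Governing: min(311.8, 288.0, 172.8) = 172.8 kN → gross-section yield.

172.8 kN (gross-section yield governs)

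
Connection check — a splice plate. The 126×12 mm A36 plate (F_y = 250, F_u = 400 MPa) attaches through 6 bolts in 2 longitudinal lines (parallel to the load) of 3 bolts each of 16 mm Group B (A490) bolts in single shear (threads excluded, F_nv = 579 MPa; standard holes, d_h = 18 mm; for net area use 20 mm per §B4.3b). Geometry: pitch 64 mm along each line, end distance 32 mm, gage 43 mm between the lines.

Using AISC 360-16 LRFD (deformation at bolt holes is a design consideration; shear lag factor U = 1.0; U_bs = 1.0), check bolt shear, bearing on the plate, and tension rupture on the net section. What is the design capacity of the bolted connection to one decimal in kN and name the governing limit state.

Bolt shear: A_b = π(16)²/4 = 201.06 mm². φR_n = 0.75 × 579 × 201.06 × 6 × 1 = 523.9 kN.
Bearing (12 mm plate, F_u = 400 MPa): end bolts L_c = 32 − 18/2 = 23, R_n = min(1.2×23×12×400, 2.4×16×12×400) = 132.48 kN/bolt; interior L_c = 64 − 18 = 46, R_n = 184.32 kN/bolt. φR_n = 0.75 × (2×132.48 + 4×184.32) = 751.7 kN.
Tension rupture (net): A_n = (126 − 2×20)×12 = 1032 mm² (U = 1.0, A_e = A_n). φR_n = 0.75 × 400 × 1032 = 309.6 kN.
Governing: min(523.9, 751.7, 309.6) = 309.6 kN → net-section rupture.

309.6 kN (net-section rupture governs)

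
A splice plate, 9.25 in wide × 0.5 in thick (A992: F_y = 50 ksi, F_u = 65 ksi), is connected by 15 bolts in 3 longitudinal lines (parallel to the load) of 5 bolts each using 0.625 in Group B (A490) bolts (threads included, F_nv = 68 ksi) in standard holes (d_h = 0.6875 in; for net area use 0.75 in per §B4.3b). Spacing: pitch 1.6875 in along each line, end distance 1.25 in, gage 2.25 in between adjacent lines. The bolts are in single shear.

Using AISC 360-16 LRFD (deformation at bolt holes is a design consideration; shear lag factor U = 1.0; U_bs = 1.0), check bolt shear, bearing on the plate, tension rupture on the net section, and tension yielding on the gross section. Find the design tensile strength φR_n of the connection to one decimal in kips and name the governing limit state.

170.6 kips (net-section rupture governs)

Bolt shear: A_b = π(0.625)²/4 = 0.3068 in². φR_n = 0.75 × 68 × 0.3068 × 15 × 1 = 234.7 kips.
Bearing (0.5 in plate, F_u = 65 ksi): end bolts L_c = 1.25 − 0.6875/2 = 0.90625, R_n = min(1.2×0.90625×0.5×65, 2.4×0.625×0.5×65) = 35.344 kips/bolt; interior L_c = 1.6875 − 0.6875 = 1, R_n = 39 kips/bolt. φR_n = 0.75 × (3×35.344 + 12×39) = 430.5 kips.
Tension rupture (net): A_n = (9.25 − 3×0.75)×0.5 = 3.5 in² (U = 1.0, A_e = A_n). φR_n = 0.75 × 65 × 3.5 = 170.6 kips.
Tension yield (gross): A_g = 9.25×0.5 = 4.625 in². φR_n = 0.90 × 50 × 4.625 = 208.1 kips.
Governing: min(234.7, 430.5, 170.6, 208.1) = 170.6 kips → net-section rupture.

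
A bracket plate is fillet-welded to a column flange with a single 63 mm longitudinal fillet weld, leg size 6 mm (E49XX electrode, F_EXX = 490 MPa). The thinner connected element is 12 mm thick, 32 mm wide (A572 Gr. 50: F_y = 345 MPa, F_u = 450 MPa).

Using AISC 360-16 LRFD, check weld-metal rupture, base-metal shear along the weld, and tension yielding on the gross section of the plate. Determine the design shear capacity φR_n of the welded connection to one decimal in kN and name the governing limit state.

58.9 kN (weld metal governs)

Weld metal: throat = 0.707×6 = 4.242 mm, L = 63 mm. φR_n = 0.75 × 0.6 × 490 × 4.242 × 63 = 58.9 kN.
Base metal shear (12 mm plate): yield φR_n = 1.0×0.6×345×12×63 = 156.5 kN; rupture φR_n = 0.75×0.6×450×12×63 = 153.1 kN; take 153.1 kN (rupture).
Tension yield (gross): A_g = 32×12 = 384 mm². φR_n = 0.90 × 345 × 384 = 119.2 kN.
Governing: min(58.9, 153.1, 119.2) = 58.9 kN → weld metal.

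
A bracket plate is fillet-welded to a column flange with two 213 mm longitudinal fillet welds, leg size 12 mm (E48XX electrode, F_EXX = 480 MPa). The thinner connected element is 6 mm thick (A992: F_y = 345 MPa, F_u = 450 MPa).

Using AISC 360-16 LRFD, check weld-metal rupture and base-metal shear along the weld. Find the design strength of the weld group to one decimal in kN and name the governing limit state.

Weld metal: throat = 0.707×12 = 8.484 mm, L = 2×213 = 426 mm. φR_n = 0.75 × 0.6 × 480 × 8.484 × 426 = 780.7 kN.
Base metal shear (6 mm plate): yield φR_n = 1.0×0.6×345×6×426 = 529.1 kN; rupture φR_n = 0.75×0.6×450×6×426 = 517.6 kN; take 517.6 kN (rupture).
Governing: min(780.7, 517.6) = 517.6 kN → base-metal shear.

517.6 kN (base-metal shear governs)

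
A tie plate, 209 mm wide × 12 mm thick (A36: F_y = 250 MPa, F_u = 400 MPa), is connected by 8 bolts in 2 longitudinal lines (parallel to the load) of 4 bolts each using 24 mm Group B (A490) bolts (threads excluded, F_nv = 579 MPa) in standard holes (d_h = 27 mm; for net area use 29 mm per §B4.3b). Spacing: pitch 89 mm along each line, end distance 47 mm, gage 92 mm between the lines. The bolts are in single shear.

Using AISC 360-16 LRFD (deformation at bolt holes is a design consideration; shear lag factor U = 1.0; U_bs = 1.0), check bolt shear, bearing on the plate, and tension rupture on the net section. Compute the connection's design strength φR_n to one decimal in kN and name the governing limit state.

Bolt shear: A_b = π(24)²/4 = 452.39 mm². φR_n = 0.75 × 579 × 452.39 × 8 × 1 = 1571.6 kN.
Bearing (12 mm plate, F_u = 400 MPa): end bolts L_c = 47 − 27/2 = 33.5, R_n = min(1.2×33.5×12×400, 2.4×24×12×400) = 192.96 kN/bolt; interior L_c = 89 − 27 = 62, R_n = 276.48 kN/bolt. φR_n = 0.75 × (2×192.96 + 6×276.48) = 1533.6 kN.
Tension rupture (net): A_n = (209 − 2×29)×12 = 1812 mm² (U = 1.0, A_e = A_n). φR_n = 0.75 × 400 × 1812 = 543.6 kN.
Governing: min(1571.6, 1533.6, 543.6) = 543.6 kN → net-section rupture.

543.6 kN (net-section rupture governs)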